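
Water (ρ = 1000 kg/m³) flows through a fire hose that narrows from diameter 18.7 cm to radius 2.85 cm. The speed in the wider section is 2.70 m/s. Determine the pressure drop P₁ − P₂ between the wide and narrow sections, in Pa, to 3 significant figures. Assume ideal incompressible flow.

ΔP ≈ 419000 Pa

The volume flow rate is constant, so v₂ = (A₁/A₂)v₁ = (275/25.5)·2.70 = 29.1 m/s.
Along the horizontal streamline, P + ½ρv² is constant.
P₁ − P₂ = ½·1000·(29.1² − 2.70²) = ½·1000·837 = 419000 Pa.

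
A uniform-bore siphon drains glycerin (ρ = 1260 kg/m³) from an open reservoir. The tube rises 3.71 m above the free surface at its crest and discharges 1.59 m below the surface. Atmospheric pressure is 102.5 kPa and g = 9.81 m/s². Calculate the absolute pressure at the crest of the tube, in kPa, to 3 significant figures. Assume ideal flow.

P_top ≈ 37.0 kPa

From the surface to the outlet (both open to atmosphere, surface at rest): v = √(2g·h_out) = √(2·9.81·1.59) = 5.59 m/s.
Continuity keeps v the same throughout the tube; from surface to crest, P_atm + 0 = P_top + ½ρv² + ρg·h_top.
P_top = 102500 − ½·1260·5.59² − 1260·9.81·3.71 = 37000 Pa.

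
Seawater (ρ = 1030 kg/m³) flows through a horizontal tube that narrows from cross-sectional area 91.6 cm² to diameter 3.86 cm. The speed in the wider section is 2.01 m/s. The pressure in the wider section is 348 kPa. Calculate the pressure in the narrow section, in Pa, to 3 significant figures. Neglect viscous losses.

223000 Pa

By continuity, v₂ = v₁·A₁/A₂ = 2.01·(91.6/11.7) = 15.7 m/s.
With no height change, Bernoulli's equation is P₁ + ½ρv₁² = P₂ + ½ρv₂².
P₂ = P₁ − ½ρ(v₂² − v₁²) = 348000 − ½·1030·(15.7² − 2.01²) = 348000 − 125000 = 223000 Pa.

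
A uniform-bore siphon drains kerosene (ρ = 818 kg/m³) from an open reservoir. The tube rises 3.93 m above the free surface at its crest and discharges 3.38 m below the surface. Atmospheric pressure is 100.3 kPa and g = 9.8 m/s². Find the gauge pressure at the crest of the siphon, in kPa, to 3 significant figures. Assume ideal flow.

From the surface to the outlet (both open to atmosphere, surface at rest): v = √(2g·h_out) = √(2·9.8·3.38) = 8.14 m/s.
The bore is uniform, so the speed at the crest is the same v. Bernoulli surface→crest: P_atm = P_top + ½ρv² + ρg·h_top.
P_top = 100300 − ½·818·8.14² − 818·9.8·3.93 = 41700 Pa. So P_gauge = P_top − P_atm = -58600 Pa.

-58.6 kPa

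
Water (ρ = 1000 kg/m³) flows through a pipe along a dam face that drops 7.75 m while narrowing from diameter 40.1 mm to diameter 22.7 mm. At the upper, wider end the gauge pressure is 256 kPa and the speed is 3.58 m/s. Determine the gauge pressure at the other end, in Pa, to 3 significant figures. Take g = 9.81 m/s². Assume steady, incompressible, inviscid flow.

Mass conservation (A₁v₁ = A₂v₂) gives v₂ = 3.58 × 12.6/4.05 = 11.2 m/s.
Energy conservation along the streamline gives P₂ = P₁ − ½ρ(v₂² − v₁²) − ρg(h₂ − h₁).
P₂ = 256000 + ½·1000·(3.58² − 11.2²) − 1000·9.81·(−7.75) = 256000 + (-56000) − (-76000) = 276000 Pa.

P₂ ≈ 276000 Pa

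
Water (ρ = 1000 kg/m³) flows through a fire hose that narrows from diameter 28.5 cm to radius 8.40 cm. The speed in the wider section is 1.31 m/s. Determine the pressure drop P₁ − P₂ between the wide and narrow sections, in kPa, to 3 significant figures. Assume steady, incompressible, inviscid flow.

Mass conservation (A₁v₁ = A₂v₂) gives v₂ = 1.31 × 638/222 = 3.77 m/s.
With no height change, Bernoulli's equation is P₁ + ½ρv₁² = P₂ + ½ρv₂².
P₁ − P₂ = ½·1000·(3.77² − 1.31²) = ½·1000·12.5 = 6250 Pa.

ΔP ≈ 6.25 kPa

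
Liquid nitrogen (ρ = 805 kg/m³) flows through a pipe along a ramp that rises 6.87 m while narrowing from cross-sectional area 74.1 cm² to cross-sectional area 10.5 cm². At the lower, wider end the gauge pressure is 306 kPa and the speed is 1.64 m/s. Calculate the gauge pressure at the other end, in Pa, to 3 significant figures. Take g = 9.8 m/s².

P₂ = 199000 Pa

The volume flow rate is constant, so v₂ = (A₁/A₂)v₁ = (74.1/10.5)·1.64 = 11.6 m/s.
Bernoulli: P₁ + ½ρv₁² + ρg h₁ = P₂ + ½ρv₂² + ρg h₂, so P₂ = P₁ + ½ρ(v₁² − v₂²) − ρg(h₂ − h₁).
P₂ = 306000 + ½·805·(1.64² − 11.6²) − 805·9.8·(+6.87) = 306000 + (-52800) − (54200) = 199000 Pa.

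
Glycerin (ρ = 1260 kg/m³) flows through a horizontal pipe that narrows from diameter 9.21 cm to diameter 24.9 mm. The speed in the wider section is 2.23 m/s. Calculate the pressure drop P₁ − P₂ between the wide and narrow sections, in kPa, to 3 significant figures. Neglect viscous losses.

By continuity, v₂ = v₁·A₁/A₂ = 2.23·(66.6/4.87) = 30.5 m/s.
Bernoulli (h₁ = h₂): P₁ − P₂ = ½ρ(v₂² − v₁²).
P₁ − P₂ = ½·1260·(30.5² − 2.23²) = ½·1260·926 = 583000 Pa.

583 kPa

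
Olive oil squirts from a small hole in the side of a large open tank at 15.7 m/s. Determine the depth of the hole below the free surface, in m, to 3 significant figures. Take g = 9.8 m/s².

Inverting v = √(2gh) gives h = v² / 2g.
h = 15.7²/(2·9.8) = 246/19.60 = 12.6 m.

h ≈ 12.6 m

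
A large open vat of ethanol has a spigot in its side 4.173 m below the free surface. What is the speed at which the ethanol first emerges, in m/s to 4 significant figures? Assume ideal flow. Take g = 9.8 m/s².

v ≈ 9.044 m/s

The surface is effectively still and both ends are open, so ½v² = gh and v = √(2·9.8·4.173) = 9.044 m/s.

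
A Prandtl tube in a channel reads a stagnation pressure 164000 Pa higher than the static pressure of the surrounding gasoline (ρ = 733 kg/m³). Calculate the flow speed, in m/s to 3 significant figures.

v ≈ 21.2 m/s

The dynamic pressure equals the rise in static pressure at the stagnation point: ΔP = ½ρv².
v = √(2ΔP/ρ) = √(2·164000/733) = 21.2 m/s.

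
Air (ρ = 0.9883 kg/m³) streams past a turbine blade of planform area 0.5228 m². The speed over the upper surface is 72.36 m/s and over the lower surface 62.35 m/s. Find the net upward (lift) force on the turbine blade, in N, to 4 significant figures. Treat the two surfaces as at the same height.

From P + ½ρv² = const at equal height, P_low − P_up = ½ρ(v_up² − v_low²).
ΔP = ½·0.9883·(72.36² − 62.35²) = 666.3 Pa.
Lift = ΔP · A = 666.3 × 0.5228 = 348.4 N.

F ≈ 348.4 N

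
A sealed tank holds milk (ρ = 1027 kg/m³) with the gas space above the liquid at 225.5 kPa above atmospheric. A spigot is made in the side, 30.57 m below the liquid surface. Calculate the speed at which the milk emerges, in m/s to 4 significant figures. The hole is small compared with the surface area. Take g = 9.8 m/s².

Take point 1 at the surface (v₁ ≈ 0) and point 2 at the hole (at atmospheric pressure). Bernoulli: P₁ + ρg h = P_atm + ½ρv₂².
With P₁ − P_atm = 225500 Pa, v₂ = √(2gh + 2ΔP/ρ) = √(2·9.8·30.57 + 2·225500/1027) = 32.22 m/s.

v ≈ 32.22 m/s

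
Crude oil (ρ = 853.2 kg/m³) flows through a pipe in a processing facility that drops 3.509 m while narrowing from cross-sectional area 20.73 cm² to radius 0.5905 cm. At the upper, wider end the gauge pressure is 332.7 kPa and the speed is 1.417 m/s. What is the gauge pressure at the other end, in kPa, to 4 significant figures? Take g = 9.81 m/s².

The volume flow rate is constant, so v₂ = (A₁/A₂)v₁ = (20.73/1.095)·1.417 = 26.82 m/s.
Applying Bernoulli between the two ends and solving for P₂: P₂ = P₁ + ½ρ(v₁² − v₂²) − ρgΔh.
P₂ = 332700 + ½·853.2·(1.417² − 26.82²) − 853.2·9.81·(−3.509) = 332700 + (-305900) − (-29370) = 56180 Pa.

P₂ ≈ 56.18 kPa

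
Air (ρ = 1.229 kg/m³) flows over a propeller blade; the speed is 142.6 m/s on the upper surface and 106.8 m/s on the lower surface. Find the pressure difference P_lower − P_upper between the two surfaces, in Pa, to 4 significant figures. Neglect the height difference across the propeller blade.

5487 Pa

With negligible Δh, P + ½ρv² is constant, so P_low − P_up = ½ρ(v_up² − v_low²).
ΔP = ½·1.229·(142.6² − 106.8²) = 5487 Pa.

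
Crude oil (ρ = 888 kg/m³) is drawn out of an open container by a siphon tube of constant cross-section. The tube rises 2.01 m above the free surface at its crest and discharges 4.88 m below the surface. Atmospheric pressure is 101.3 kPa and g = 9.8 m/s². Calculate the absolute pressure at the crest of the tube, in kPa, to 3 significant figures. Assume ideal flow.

Bernoulli surface→outlet gives ½v² = g·h_out, so v = √(2·9.8·4.88) = 9.78 m/s.
With constant cross-section the crest speed equals v; applying Bernoulli from the surface up to the crest, P_top = P_atm − ½ρv² − ρg·h_top.
P_top = 101300 − ½·888·9.78² − 888·9.8·2.01 = 41300 Pa.

P_top ≈ 41.3 kPa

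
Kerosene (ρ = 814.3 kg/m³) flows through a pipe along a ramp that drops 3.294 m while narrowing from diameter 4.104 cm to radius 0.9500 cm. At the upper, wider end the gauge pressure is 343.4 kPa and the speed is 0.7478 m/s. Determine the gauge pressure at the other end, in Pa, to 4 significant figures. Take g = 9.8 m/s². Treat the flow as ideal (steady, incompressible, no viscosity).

P₂ = 365000 Pa

Mass conservation (A₁v₁ = A₂v₂) gives v₂ = 0.7478 × 13.23/2.835 = 3.489 m/s.
Applying Bernoulli between the two ends and solving for P₂: P₂ = P₁ + ½ρ(v₁² − v₂²) − ρgΔh.
P₂ = 343400 + ½·814.3·(0.7478² − 3.489²) − 814.3·9.8·(−3.294) = 343400 + (-4728) − (-26290) = 365000 Pa.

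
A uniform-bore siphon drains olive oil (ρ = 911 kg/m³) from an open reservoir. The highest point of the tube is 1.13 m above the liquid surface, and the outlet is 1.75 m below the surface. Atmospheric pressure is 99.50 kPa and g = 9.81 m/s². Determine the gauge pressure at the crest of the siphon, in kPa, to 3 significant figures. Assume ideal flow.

P_gauge ≈ -25.7 kPa

From the surface to the outlet (both open to atmosphere, surface at rest): v = √(2g·h_out) = √(2·9.81·1.75) = 5.86 m/s.
The bore is uniform, so the speed at the crest is the same v. Bernoulli surface→crest: P_atm = P_top + ½ρv² + ρg·h_top.
P_top = 99500 − ½·911·5.86² − 911·9.81·1.13 = 73800 Pa. So P_gauge = P_top − P_atm = -25700 Pa.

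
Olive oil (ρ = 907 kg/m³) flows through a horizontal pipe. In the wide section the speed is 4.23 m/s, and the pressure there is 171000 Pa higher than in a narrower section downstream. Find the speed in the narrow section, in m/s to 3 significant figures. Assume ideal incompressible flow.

v₂ ≈ 19.9 m/s

Along the level pipe P + ½ρv² is conserved, hence v₂² = v₁² + 2(P₁ − P₂)/ρ.
v₂ = √(4.23² + 2·171000/907) = √(17.9 + 377) = 19.9 m/s.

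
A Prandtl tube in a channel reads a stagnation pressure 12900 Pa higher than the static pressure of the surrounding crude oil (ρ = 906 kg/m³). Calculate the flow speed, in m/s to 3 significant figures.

Bernoulli between the free stream and the stagnation point: ½ρv² = P_stag − P_static.
v = √(2ΔP/ρ) = √(2·12900/906) = 5.34 m/s.

5.34 m/s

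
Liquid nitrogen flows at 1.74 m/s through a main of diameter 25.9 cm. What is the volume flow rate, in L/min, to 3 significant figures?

Q ≈ 5500 L/min

Q = A·v = 0.0527 m² × 1.74 m/s = 0.0917 m³/s.
Converting: 0.0917 m³/s × 60000 = 5500 L/min.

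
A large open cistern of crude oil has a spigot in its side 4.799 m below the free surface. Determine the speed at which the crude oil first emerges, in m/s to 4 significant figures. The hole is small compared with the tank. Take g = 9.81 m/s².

9.703 m/s

Torricelli's result v = √(2gh) gives v = √(2·9.81·4.799) = 9.703 m/s.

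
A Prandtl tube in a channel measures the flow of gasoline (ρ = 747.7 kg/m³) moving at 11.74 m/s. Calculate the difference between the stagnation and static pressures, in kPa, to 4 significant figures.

At the stagnation point the flow is brought to rest, so Bernoulli gives P_stag − P_static = ½ρv².
ΔP = ½·747.7·11.74² = 51530 Pa.

ΔP ≈ 51.53 kPa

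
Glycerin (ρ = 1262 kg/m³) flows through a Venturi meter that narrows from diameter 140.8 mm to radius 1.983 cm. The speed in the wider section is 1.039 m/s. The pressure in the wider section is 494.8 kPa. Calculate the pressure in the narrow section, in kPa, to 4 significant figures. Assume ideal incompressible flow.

P₂ = 387.3 kPa

Continuity gives A₁v₁ = A₂v₂, so v₂ = (155.7 cm²)/(12.35 cm²) × 1.039 m/s = 13.10 m/s.
Bernoulli (h₁ = h₂): P₁ − P₂ = ½ρ(v₂² − v₁²).
P₂ = P₁ − ½ρ(v₂² − v₁²) = 494800 − ½·1262·(13.10² − 1.039²) = 494800 − 107500 = 387300 Pa.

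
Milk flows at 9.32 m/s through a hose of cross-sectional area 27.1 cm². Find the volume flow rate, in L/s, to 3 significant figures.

Q = A·v = 0.00271 m² × 9.32 m/s = 0.0253 m³/s.
Converting: 0.0253 m³/s × 1000 = 25.3 L/s.

Q = 25.3 L/s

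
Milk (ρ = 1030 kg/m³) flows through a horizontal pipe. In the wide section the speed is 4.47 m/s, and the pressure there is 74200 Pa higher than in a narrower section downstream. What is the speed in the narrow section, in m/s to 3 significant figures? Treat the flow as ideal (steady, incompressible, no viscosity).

v₂ ≈ 12.8 m/s

Horizontal Bernoulli: P₁ + ½ρv₁² = P₂ + ½ρv₂², so v₂² = v₁² + 2(P₁ − P₂)/ρ.
v₂ = √(4.47² + 2·74200/1030) = √(20.0 + 144) = 12.8 m/s.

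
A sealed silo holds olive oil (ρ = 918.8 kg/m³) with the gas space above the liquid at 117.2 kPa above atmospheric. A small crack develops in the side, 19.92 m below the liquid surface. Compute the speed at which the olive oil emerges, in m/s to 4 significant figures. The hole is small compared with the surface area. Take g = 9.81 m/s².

Take point 1 at the surface (v₁ ≈ 0) and point 2 at the hole (at atmospheric pressure). Bernoulli: P₁ + ρg h = P_atm + ½ρv₂².
With P₁ − P_atm = 117200 Pa, v₂ = √(2gh + 2ΔP/ρ) = √(2·9.81·19.92 + 2·117200/918.8) = 25.42 m/s.

v ≈ 25.42 m/s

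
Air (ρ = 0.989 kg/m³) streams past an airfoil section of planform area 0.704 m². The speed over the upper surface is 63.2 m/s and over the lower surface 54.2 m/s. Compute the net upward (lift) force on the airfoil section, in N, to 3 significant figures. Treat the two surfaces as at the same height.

With equal heights on the two surfaces, Bernoulli gives P_lower − P_upper = ½ρ(v_upper² − v_lower²).
ΔP = ½·0.989·(63.2² − 54.2²) = 522 Pa.
Lift = ΔP · A = 522 × 0.704 = 368 N.

F ≈ 368 N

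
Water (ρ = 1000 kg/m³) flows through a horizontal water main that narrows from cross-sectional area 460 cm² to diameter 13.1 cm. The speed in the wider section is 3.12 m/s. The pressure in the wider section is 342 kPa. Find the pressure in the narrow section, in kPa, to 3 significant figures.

P₂ = 290 kPa

Mass conservation (A₁v₁ = A₂v₂) gives v₂ = 3.12 × 460/135 = 10.6 m/s.
Bernoulli (h₁ = h₂): P₁ − P₂ = ½ρ(v₂² − v₁²).
P₂ = P₁ − ½ρ(v₂² − v₁²) = 342000 − ½·1000·(10.6² − 3.12²) = 342000 − 51800 = 290000 Pa.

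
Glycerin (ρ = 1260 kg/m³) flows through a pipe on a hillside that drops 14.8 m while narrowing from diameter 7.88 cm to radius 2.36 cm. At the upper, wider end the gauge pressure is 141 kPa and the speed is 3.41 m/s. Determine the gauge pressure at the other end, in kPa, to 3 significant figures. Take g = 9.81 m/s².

The volume flow rate is constant, so v₂ = (A₁/A₂)v₁ = (48.8/17.5)·3.41 = 9.50 m/s.
Applying Bernoulli between the two ends and solving for P₂: P₂ = P₁ + ½ρ(v₁² − v₂²) − ρgΔh.
P₂ = 141000 + ½·1260·(3.41² − 9.50²) − 1260·9.81·(−14.8) = 141000 + (-49600) − (-183000) = 274000 Pa.

274 kPa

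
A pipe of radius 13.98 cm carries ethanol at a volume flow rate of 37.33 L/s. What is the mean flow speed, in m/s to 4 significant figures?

Q = 37.33 L/s = 0.03733 m³/s.
v = Q/A = 0.03733 / 0.06140 = 0.6080 m/s.

0.6080 m/s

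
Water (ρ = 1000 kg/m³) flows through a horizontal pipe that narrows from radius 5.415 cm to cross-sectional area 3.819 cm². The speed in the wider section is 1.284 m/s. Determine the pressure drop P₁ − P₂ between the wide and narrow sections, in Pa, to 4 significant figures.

ΔP ≈ 478800 Pa

By continuity, v₂ = v₁·A₁/A₂ = 1.284·(92.12/3.819) = 30.97 m/s.
Along the horizontal streamline, P + ½ρv² is constant.
P₁ − P₂ = ½·1000·(30.97² − 1.284²) = ½·1000·957.6 = 478800 Pa.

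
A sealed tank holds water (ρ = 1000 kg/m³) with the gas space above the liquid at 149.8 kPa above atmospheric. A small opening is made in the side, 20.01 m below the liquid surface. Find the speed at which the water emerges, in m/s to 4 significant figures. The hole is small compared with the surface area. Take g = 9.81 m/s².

Take point 1 at the surface (v₁ ≈ 0) and point 2 at the hole (at atmospheric pressure). Bernoulli: P₁ + ρg h = P_atm + ½ρv₂².
With P₁ − P_atm = 149800 Pa, v₂ = √(2gh + 2ΔP/ρ) = √(2·9.81·20.01 + 2·149800/1000) = 26.31 m/s.

v ≈ 26.31 m/s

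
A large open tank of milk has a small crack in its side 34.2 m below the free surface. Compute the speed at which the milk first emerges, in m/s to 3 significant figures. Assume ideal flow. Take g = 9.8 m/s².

25.9 m/s

With the surface at rest and both surface and jet at atmospheric pressure, Bernoulli gives ρg h = ½ρv², so v = √(2gh) = √(2·9.8·34.2) = 25.9 m/s.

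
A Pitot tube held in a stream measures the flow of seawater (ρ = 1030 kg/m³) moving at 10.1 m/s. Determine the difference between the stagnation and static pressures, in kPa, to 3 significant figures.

At the stagnation point the flow is brought to rest, so Bernoulli gives P_stag − P_static = ½ρv².
ΔP = ½·1030·10.1² = 52500 Pa.

ΔP ≈ 52.5 kPa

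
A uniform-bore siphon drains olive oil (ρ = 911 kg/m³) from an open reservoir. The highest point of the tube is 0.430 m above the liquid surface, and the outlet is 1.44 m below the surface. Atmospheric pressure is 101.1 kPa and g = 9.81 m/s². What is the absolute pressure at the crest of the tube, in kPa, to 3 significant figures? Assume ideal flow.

From the surface to the outlet (both open to atmosphere, surface at rest): v = √(2g·h_out) = √(2·9.81·1.44) = 5.32 m/s.
With constant cross-section the crest speed equals v; applying Bernoulli from the surface up to the crest, P_top = P_atm − ½ρv² − ρg·h_top.
P_top = 101100 − ½·911·5.32² − 911·9.81·0.430 = 84400 Pa.

P_top ≈ 84.4 kPa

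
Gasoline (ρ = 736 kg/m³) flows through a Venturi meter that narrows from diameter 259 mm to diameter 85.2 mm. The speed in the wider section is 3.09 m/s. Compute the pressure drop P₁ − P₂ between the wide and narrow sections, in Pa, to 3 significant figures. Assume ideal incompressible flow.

ΔP = 297000 Pa

Mass conservation (A₁v₁ = A₂v₂) gives v₂ = 3.09 × 527/57.0 = 28.6 m/s.
With no height change, Bernoulli's equation is P₁ + ½ρv₁² = P₂ + ½ρv₂².
P₁ − P₂ = ½·736·(28.6² − 3.09²) = ½·736·806 = 297000 Pa.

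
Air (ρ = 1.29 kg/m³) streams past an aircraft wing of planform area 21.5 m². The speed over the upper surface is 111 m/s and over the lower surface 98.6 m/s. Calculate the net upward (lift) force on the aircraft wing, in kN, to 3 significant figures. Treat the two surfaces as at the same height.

From P + ½ρv² = const at equal height, P_low − P_up = ½ρ(v_up² − v_low²).
ΔP = ½·1.29·(111² − 98.6²) = 1680 Pa.
Lift = ΔP · A = 1680 × 21.5 = 36000 N.

F ≈ 36.0 kN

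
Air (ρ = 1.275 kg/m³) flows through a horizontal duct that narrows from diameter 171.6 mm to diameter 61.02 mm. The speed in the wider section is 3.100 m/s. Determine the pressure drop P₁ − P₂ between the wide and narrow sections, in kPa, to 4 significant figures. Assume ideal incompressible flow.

Continuity gives A₁v₁ = A₂v₂, so v₂ = (231.3 cm²)/(29.24 cm²) × 3.100 m/s = 24.52 m/s.
With no height change, Bernoulli's equation is P₁ + ½ρv₁² = P₂ + ½ρv₂².
P₁ − P₂ = ½·1.275·(24.52² − 3.100²) = ½·1.275·591.4 = 377.0 Pa.

ΔP = 0.3770 kPa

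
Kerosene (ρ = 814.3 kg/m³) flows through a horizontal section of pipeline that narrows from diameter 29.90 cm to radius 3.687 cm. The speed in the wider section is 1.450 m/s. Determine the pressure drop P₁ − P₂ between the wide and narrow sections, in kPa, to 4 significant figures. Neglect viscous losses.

ΔP = 230.5 kPa

Continuity gives A₁v₁ = A₂v₂, so v₂ = (702.2 cm²)/(42.71 cm²) × 1.450 m/s = 23.84 m/s.
Along the horizontal streamline, P + ½ρv² is constant.
P₁ − P₂ = ½·814.3·(23.84² − 1.450²) = ½·814.3·566.2 = 230500 Pa.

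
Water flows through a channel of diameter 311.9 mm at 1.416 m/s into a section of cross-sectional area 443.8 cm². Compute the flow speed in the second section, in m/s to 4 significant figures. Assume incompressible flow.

Continuity gives A₁v₁ = A₂v₂, so v₂ = (764.0 cm²)/(443.8 cm²) × 1.416 m/s = 2.438 m/s.

2.438 m/s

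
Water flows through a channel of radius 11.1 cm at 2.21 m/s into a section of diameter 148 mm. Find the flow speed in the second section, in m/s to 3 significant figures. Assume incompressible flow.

By continuity, v₂ = v₁·A₁/A₂ = 2.21·(387/172) = 4.97 m/s.

4.97 m/s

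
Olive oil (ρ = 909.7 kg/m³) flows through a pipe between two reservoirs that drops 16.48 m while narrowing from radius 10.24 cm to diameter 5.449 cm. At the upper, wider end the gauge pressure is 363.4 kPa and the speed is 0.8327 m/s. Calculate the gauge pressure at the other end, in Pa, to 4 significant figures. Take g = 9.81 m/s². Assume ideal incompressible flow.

The volume flow rate is constant, so v₂ = (A₁/A₂)v₁ = (329.4/23.32)·0.8327 = 11.76 m/s.
Bernoulli: P₁ + ½ρv₁² + ρg h₁ = P₂ + ½ρv₂² + ρg h₂, so P₂ = P₁ + ½ρ(v₁² − v₂²) − ρg(h₂ − h₁).
P₂ = 363400 + ½·909.7·(0.8327² − 11.76²) − 909.7·9.81·(−16.48) = 363400 + (-62620) − (-147100) = 447800 Pa.

P₂ ≈ 447800 Pa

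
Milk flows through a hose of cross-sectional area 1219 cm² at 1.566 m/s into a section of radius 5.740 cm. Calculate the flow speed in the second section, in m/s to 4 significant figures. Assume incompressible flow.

The volume flow rate is constant, so v₂ = (A₁/A₂)v₁ = (1219/103.5)·1.566 = 18.44 m/s.

v₂ = 18.44 m/s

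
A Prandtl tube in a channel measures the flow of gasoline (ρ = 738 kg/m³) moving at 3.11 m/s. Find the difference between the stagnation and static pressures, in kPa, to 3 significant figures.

3.57 kPa

At the stagnation point the flow is brought to rest, so Bernoulli gives P_stag − P_static = ½ρv².
ΔP = ½·738·3.11² = 3570 Pa.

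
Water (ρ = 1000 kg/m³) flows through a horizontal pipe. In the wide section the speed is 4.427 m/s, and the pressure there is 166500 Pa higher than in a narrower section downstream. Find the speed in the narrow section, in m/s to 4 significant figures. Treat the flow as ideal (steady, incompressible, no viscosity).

Horizontal Bernoulli: P₁ + ½ρv₁² = P₂ + ½ρv₂², so v₂² = v₁² + 2(P₁ − P₂)/ρ.
v₂ = √(4.427² + 2·166500/1000) = √(19.60 + 333.0) = 18.78 m/s.

v₂ ≈ 18.78 m/s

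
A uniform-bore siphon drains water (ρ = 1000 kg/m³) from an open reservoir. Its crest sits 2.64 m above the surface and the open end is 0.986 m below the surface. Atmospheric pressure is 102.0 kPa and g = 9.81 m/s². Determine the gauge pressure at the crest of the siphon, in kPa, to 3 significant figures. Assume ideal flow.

P_gauge = -35.6 kPa

The outlet speed comes from Torricelli: v = √(2g·0.986) = 4.40 m/s.
The bore is uniform, so the speed at the crest is the same v. Bernoulli surface→crest: P_atm = P_top + ½ρv² + ρg·h_top.
P_top = 102000 − ½·1000·4.40² − 1000·9.81·2.64 = 66400 Pa. So P_gauge = P_top − P_atm = -35600 Pa.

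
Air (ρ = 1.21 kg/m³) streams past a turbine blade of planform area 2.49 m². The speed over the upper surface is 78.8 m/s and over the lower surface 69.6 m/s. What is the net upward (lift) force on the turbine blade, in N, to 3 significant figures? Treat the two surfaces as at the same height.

The faster flow above has the lower pressure; Bernoulli (same height) gives ΔP = ½ρ(v_up² − v_low²).
ΔP = ½·1.21·(78.8² − 69.6²) = 826 Pa.
Lift = ΔP · A = 826 × 2.49 = 2060 N.

F ≈ 2060 N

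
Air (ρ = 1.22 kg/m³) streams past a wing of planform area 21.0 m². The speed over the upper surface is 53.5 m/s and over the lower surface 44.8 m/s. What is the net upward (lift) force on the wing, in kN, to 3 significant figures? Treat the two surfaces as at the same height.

With equal heights on the two surfaces, Bernoulli gives P_lower − P_upper = ½ρ(v_upper² − v_lower²).
ΔP = ½·1.22·(53.5² − 44.8²) = 522 Pa.
Lift = ΔP · A = 522 × 21.0 = 11000 N.

F ≈ 11.0 kN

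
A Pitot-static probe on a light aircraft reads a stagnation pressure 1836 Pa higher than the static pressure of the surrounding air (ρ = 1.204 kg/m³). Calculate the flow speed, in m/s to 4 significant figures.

Bernoulli between the free stream and the stagnation point: ½ρv² = P_stag − P_static.
v = √(2ΔP/ρ) = √(2·1836/1.204) = 55.23 m/s.

v ≈ 55.23 m/s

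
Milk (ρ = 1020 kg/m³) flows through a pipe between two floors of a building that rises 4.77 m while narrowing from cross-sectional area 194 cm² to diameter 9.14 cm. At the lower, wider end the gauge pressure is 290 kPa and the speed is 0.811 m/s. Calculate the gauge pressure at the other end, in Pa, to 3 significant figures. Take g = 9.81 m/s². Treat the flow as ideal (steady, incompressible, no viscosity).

P₂ = 240000 Pa

Mass conservation (A₁v₁ = A₂v₂) gives v₂ = 0.811 × 194/65.6 = 2.40 m/s.
Applying Bernoulli between the two ends and solving for P₂: P₂ = P₁ + ½ρ(v₁² − v₂²) − ρgΔh.
P₂ = 290000 + ½·1020·(0.811² − 2.40²) − 1020·9.81·(+4.77) = 290000 + (-2600) − (47700) = 240000 Pa.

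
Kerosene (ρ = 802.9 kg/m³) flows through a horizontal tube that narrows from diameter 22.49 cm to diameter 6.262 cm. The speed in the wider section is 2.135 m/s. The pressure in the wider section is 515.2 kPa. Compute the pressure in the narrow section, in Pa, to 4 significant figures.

Mass conservation (A₁v₁ = A₂v₂) gives v₂ = 2.135 × 397.3/30.80 = 27.54 m/s.
The pipe is horizontal, so Bernoulli reduces to P₁ + ½ρv₁² = P₂ + ½ρv₂².
P₂ = P₁ − ½ρ(v₂² − v₁²) = 515200 − ½·802.9·(27.54² − 2.135²) = 515200 − 302600 = 212600 Pa.

P₂ ≈ 212600 Pa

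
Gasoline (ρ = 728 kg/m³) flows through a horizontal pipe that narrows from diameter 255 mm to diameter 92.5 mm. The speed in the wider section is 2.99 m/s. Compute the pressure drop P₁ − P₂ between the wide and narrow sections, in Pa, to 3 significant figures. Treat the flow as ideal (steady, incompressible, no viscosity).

Mass conservation (A₁v₁ = A₂v₂) gives v₂ = 2.99 × 511/67.2 = 22.7 m/s.
Bernoulli (h₁ = h₂): P₁ − P₂ = ½ρ(v₂² − v₁²).
P₁ − P₂ = ½·728·(22.7² − 2.99²) = ½·728·507 = 185000 Pa.

ΔP = 185000 Pa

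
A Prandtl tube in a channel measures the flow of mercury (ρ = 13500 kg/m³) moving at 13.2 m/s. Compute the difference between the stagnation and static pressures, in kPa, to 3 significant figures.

At the stagnation point the flow is brought to rest, so Bernoulli gives P_stag − P_static = ½ρv².
ΔP = ½·13500·13.2² = 1180000 Pa.

ΔP = 1180 kPa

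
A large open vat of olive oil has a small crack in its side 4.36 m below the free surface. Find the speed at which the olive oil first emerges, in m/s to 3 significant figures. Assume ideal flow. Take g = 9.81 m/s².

Bernoulli from surface to hole (P equal, v_surface ≈ 0): v = √(2gh) = √(2×9.81×4.36) = 9.25 m/s.

v = 9.25 m/s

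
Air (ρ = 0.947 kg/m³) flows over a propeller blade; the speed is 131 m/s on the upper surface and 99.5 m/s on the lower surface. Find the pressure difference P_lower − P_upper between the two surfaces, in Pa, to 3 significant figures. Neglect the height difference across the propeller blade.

ΔP = 3440 Pa

Bernoulli (same height): P_lower − P_upper = ½ρ(v_upper² − v_lower²).
ΔP = ½·0.947·(131² − 99.5²) = 3440 Pa.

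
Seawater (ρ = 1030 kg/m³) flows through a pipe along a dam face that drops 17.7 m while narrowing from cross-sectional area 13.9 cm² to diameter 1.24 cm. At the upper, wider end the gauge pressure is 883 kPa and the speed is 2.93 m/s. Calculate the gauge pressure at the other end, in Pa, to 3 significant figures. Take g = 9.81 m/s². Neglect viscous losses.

Continuity gives A₁v₁ = A₂v₂, so v₂ = (13.9 cm²)/(1.21 cm²) × 2.93 m/s = 33.7 m/s.
Energy conservation along the streamline gives P₂ = P₁ − ½ρ(v₂² − v₁²) − ρg(h₂ − h₁).
P₂ = 883000 + ½·1030·(2.93² − 33.7²) − 1030·9.81·(−17.7) = 883000 + (-581000) − (-179000) = 481000 Pa.

P₂ = 481000 Pa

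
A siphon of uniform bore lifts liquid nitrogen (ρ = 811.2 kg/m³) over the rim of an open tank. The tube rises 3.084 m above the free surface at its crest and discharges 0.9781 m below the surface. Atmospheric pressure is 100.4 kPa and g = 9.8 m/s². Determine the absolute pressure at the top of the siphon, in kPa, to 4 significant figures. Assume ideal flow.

From the surface to the outlet (both open to atmosphere, surface at rest): v = √(2g·h_out) = √(2·9.8·0.9781) = 4.378 m/s.
With constant cross-section the crest speed equals v; applying Bernoulli from the surface up to the crest, P_top = P_atm − ½ρv² − ρg·h_top.
P_top = 100400 − ½·811.2·4.378² − 811.2·9.8·3.084 = 68110 Pa.

68.11 kPa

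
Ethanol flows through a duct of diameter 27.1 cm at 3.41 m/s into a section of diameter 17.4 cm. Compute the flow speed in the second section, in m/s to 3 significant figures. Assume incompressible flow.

v₂ = 8.27 m/s

Continuity gives A₁v₁ = A₂v₂, so v₂ = (577 cm²)/(238 cm²) × 3.41 m/s = 8.27 m/s.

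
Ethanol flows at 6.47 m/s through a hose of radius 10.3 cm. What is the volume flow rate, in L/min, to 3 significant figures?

Q ≈ 12900 L/min

Q = A·v = 0.0333 m² × 6.47 m/s = 0.216 m³/s.
Converting: 0.216 m³/s × 60000 = 12900 L/min.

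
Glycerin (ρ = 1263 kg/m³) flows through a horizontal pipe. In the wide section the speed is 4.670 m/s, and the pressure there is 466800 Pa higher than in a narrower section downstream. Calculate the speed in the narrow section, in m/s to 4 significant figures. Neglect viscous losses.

27.59 m/s

With h₁ = h₂, rearranging Bernoulli gives v₂ = √(v₁² + 2ΔP/ρ).
v₂ = √(4.670² + 2·466800/1263) = √(21.81 + 739.2) = 27.59 m/s.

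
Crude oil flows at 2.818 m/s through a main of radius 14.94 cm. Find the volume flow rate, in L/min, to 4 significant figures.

Q = A·v = 0.07012 m² × 2.818 m/s = 0.1976 m³/s.
Converting: 0.1976 m³/s × 60000 = 11860 L/min.

Q ≈ 11860 L/min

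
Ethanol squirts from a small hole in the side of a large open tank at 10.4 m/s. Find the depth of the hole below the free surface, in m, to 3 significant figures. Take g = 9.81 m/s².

5.51 m

Torricelli: v = √(2gh), so h = v²/(2g).
h = 10.4²/(2·9.81) = 108/19.62 = 5.51 m.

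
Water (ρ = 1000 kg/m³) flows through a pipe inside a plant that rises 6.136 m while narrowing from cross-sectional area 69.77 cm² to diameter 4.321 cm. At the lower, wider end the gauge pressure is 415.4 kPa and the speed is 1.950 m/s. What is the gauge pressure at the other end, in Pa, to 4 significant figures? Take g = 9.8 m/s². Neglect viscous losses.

314100 Pa

The volume flow rate is constant, so v₂ = (A₁/A₂)v₁ = (69.77/14.66)·1.950 = 9.278 m/s.
Applying Bernoulli between the two ends and solving for P₂: P₂ = P₁ + ½ρ(v₁² − v₂²) − ρgΔh.
P₂ = 415400 + ½·1000·(1.950² − 9.278²) − 1000·9.8·(+6.136) = 415400 + (-41140) − (60130) = 314100 Pa.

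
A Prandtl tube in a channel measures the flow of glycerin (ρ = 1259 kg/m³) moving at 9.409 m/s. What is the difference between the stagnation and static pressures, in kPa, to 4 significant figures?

ΔP ≈ 55.73 kPa

The dynamic pressure equals the rise in static pressure at the stagnation point: ΔP = ½ρv².
ΔP = ½·1259·9.409² = 55730 Pa.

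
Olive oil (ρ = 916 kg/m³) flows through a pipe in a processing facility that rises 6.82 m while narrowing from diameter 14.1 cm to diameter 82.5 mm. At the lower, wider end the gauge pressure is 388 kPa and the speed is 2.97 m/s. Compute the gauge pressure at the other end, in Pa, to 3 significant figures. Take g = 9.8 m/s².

By continuity, v₂ = v₁·A₁/A₂ = 2.97·(156/53.5) = 8.68 m/s.
Bernoulli: P₁ + ½ρv₁² + ρg h₁ = P₂ + ½ρv₂² + ρg h₂, so P₂ = P₁ + ½ρ(v₁² − v₂²) − ρg(h₂ − h₁).
P₂ = 388000 + ½·916·(2.97² − 8.68²) − 916·9.8·(+6.82) = 388000 + (-30400) − (61200) = 296000 Pa.

P₂ = 296000 Pa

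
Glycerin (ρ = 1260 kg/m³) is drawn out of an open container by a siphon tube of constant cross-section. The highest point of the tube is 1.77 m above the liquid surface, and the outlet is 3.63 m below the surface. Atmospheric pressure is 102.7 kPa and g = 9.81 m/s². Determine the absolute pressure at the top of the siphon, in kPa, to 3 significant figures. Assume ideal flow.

From the surface to the outlet (both open to atmosphere, surface at rest): v = √(2g·h_out) = √(2·9.81·3.63) = 8.44 m/s.
With constant cross-section the crest speed equals v; applying Bernoulli from the surface up to the crest, P_top = P_atm − ½ρv² − ρg·h_top.
P_top = 102700 − ½·1260·8.44² − 1260·9.81·1.77 = 36000 Pa.

36.0 kPa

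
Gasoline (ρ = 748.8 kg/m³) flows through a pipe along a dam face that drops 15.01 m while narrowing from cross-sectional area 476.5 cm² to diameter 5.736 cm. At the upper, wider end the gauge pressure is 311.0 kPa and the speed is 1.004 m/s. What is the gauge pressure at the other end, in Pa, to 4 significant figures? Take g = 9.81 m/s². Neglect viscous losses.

The volume flow rate is constant, so v₂ = (A₁/A₂)v₁ = (476.5/25.84)·1.004 = 18.51 m/s.
Bernoulli: P₁ + ½ρv₁² + ρg h₁ = P₂ + ½ρv₂² + ρg h₂, so P₂ = P₁ + ½ρ(v₁² − v₂²) − ρg(h₂ − h₁).
P₂ = 311000 + ½·748.8·(1.004² − 18.51²) − 748.8·9.81·(−15.01) = 311000 + (-127900) − (-110300) = 293300 Pa.

P₂ = 293300 Pa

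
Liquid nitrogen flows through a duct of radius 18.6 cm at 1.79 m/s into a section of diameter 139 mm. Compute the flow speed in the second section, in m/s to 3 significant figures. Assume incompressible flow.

v₂ ≈ 12.8 m/s

The volume flow rate is constant, so v₂ = (A₁/A₂)v₁ = (1090/152)·1.79 = 12.8 m/s.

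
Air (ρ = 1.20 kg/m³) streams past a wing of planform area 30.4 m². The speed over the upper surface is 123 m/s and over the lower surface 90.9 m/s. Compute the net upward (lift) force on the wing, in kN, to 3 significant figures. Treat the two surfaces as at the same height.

From P + ½ρv² = const at equal height, P_low − P_up = ½ρ(v_up² − v_low²).
ΔP = ½·1.20·(123² − 90.9²) = 4120 Pa.
Lift = ΔP · A = 4120 × 30.4 = 125000 N.

F = 125 kN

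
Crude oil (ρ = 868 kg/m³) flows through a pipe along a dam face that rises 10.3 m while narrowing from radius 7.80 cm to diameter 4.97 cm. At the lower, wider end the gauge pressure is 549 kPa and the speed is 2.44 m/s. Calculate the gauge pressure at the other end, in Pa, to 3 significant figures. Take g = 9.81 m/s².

P₂ ≈ 213000 Pa

Continuity gives A₁v₁ = A₂v₂, so v₂ = (191 cm²)/(19.4 cm²) × 2.44 m/s = 24.0 m/s.
Energy conservation along the streamline gives P₂ = P₁ − ½ρ(v₂² − v₁²) − ρg(h₂ − h₁).
P₂ = 549000 + ½·868·(2.44² − 24.0²) − 868·9.81·(+10.3) = 549000 + (-248000) − (87700) = 213000 Pa.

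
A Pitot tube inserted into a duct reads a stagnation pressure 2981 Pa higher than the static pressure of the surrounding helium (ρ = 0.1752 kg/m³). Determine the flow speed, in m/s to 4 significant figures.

v = 184.5 m/s

At the stagnation point the flow is brought to rest, so Bernoulli gives P_stag − P_static = ½ρv².
v = √(2ΔP/ρ) = √(2·2981/0.1752) = 184.5 m/s.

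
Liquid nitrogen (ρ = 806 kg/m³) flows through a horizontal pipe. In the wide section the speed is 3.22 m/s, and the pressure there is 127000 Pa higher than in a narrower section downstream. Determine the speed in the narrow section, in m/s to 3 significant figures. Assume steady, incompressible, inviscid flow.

With h₁ = h₂, rearranging Bernoulli gives v₂ = √(v₁² + 2ΔP/ρ).
v₂ = √(3.22² + 2·127000/806) = √(10.4 + 315) = 18.0 m/s.

v₂ ≈ 18.0 m/s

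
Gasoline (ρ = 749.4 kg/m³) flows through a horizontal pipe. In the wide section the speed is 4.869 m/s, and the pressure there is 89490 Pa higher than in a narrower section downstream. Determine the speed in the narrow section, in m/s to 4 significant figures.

Horizontal Bernoulli: P₁ + ½ρv₁² = P₂ + ½ρv₂², so v₂² = v₁² + 2(P₁ − P₂)/ρ.
v₂ = √(4.869² + 2·89490/749.4) = √(23.71 + 238.8) = 16.20 m/s.

16.20 m/s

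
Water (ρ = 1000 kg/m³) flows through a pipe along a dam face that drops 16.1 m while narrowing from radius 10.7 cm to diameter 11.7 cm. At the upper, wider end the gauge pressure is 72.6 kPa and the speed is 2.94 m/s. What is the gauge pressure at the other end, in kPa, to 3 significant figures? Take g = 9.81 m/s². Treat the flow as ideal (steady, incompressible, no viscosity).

By continuity, v₂ = v₁·A₁/A₂ = 2.94·(360/108) = 9.84 m/s.
Energy conservation along the streamline gives P₂ = P₁ − ½ρ(v₂² − v₁²) − ρg(h₂ − h₁).
P₂ = 72600 + ½·1000·(2.94² − 9.84²) − 1000·9.81·(−16.1) = 72600 + (-44000) − (-158000) = 186000 Pa.

P₂ ≈ 186 kPa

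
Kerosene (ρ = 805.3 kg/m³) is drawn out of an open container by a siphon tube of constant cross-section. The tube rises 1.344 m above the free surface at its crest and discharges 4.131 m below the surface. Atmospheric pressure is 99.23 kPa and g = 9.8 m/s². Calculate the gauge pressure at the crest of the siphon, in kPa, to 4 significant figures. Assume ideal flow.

P_gauge = -43.21 kPa

From the surface to the outlet (both open to atmosphere, surface at rest): v = √(2g·h_out) = √(2·9.8·4.131) = 8.998 m/s.
The bore is uniform, so the speed at the crest is the same v. Bernoulli surface→crest: P_atm = P_top + ½ρv² + ρg·h_top.
P_top = 99230 − ½·805.3·8.998² − 805.3·9.8·1.344 = 56020 Pa. So P_gauge = P_top − P_atm = -43210 Pa.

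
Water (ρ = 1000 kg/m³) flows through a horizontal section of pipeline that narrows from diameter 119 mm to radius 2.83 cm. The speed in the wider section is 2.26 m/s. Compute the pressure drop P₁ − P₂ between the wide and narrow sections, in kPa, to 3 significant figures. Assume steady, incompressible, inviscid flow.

By continuity, v₂ = v₁·A₁/A₂ = 2.26·(111/25.2) = 9.99 m/s.
With no height change, Bernoulli's equation is P₁ + ½ρv₁² = P₂ + ½ρv₂².
P₁ − P₂ = ½·1000·(9.99² − 2.26²) = ½·1000·94.7 = 47300 Pa.

ΔP = 47.3 kPa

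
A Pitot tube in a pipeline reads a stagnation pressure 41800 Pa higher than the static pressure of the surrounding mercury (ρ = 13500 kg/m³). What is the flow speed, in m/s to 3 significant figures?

Bernoulli between the free stream and the stagnation point: ½ρv² = P_stag − P_static.
v = √(2ΔP/ρ) = √(2·41800/13500) = 2.49 m/s.

v ≈ 2.49 m/s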